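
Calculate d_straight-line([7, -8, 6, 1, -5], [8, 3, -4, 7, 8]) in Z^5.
20.664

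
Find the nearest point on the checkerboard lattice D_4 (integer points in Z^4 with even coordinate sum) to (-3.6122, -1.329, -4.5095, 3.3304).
(-4, -1, -4, 3)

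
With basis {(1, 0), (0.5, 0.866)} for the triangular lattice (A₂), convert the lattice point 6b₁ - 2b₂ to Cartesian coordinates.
(5, -1.732)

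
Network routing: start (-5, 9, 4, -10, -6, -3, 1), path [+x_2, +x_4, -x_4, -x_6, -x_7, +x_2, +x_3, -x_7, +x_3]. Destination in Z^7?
(-5, 11, 6, -10, -6, -4, -1)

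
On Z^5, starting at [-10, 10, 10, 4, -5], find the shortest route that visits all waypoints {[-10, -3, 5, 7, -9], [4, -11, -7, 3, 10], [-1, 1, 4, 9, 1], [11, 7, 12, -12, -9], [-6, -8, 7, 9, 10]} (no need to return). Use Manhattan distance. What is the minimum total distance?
188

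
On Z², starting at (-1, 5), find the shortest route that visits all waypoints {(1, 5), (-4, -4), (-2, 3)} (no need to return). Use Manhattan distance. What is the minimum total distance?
16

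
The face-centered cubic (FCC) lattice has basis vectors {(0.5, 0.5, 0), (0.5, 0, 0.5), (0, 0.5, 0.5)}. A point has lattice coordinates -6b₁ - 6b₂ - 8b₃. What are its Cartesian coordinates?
(-6, -7, -7)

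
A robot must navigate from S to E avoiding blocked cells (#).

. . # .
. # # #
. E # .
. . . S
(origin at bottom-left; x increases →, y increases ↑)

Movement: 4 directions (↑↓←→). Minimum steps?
3
(one shortest path: (3, 0) → (2, 0) → (1, 0) → (1, 1))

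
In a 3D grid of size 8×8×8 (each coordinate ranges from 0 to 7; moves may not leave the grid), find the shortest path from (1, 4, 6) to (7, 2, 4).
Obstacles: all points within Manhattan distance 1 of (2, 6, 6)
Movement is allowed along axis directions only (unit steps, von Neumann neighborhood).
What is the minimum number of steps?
10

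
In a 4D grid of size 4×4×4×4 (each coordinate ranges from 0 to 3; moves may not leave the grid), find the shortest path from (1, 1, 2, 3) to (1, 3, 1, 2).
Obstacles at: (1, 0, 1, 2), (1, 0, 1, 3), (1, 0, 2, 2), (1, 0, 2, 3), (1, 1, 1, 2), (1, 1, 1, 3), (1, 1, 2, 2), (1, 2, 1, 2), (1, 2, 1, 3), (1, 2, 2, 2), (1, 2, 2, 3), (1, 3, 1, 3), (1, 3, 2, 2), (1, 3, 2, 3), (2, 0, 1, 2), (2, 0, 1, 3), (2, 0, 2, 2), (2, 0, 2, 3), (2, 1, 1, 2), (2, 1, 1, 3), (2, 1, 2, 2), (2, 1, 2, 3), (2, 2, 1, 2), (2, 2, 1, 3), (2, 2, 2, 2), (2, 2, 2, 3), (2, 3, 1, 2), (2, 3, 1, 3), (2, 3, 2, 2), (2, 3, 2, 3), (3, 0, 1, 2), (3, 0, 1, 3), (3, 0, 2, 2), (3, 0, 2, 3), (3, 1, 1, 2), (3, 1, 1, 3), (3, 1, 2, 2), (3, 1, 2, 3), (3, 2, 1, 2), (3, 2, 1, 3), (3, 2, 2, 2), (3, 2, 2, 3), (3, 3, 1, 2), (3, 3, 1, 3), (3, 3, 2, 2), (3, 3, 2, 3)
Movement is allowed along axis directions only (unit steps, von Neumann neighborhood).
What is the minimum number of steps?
6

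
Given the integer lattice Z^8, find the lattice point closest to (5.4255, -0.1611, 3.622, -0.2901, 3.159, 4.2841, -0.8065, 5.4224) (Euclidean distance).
(5, 0, 4, 0, 3, 4, -1, 5)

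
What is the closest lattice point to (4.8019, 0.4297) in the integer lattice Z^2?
(5, 0)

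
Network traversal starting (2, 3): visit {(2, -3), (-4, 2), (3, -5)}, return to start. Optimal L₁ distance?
30
(one optimal route: (2, 3) → (2, -3) → (3, -5) → (-4, 2) → (2, 3))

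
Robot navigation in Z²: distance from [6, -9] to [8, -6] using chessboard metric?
3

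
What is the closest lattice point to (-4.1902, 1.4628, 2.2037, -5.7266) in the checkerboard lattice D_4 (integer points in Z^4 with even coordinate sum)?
(-4, 2, 2, -6)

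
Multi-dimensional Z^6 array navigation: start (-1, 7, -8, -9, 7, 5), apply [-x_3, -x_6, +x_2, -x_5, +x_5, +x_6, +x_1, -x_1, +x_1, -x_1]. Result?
(-1, 8, -9, -9, 7, 5)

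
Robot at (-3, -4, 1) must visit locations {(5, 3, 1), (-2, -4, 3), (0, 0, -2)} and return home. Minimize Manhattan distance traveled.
40
(one optimal route: (-3, -4, 1) → (5, 3, 1) → (0, 0, -2) → (-2, -4, 3) → (-3, -4, 1))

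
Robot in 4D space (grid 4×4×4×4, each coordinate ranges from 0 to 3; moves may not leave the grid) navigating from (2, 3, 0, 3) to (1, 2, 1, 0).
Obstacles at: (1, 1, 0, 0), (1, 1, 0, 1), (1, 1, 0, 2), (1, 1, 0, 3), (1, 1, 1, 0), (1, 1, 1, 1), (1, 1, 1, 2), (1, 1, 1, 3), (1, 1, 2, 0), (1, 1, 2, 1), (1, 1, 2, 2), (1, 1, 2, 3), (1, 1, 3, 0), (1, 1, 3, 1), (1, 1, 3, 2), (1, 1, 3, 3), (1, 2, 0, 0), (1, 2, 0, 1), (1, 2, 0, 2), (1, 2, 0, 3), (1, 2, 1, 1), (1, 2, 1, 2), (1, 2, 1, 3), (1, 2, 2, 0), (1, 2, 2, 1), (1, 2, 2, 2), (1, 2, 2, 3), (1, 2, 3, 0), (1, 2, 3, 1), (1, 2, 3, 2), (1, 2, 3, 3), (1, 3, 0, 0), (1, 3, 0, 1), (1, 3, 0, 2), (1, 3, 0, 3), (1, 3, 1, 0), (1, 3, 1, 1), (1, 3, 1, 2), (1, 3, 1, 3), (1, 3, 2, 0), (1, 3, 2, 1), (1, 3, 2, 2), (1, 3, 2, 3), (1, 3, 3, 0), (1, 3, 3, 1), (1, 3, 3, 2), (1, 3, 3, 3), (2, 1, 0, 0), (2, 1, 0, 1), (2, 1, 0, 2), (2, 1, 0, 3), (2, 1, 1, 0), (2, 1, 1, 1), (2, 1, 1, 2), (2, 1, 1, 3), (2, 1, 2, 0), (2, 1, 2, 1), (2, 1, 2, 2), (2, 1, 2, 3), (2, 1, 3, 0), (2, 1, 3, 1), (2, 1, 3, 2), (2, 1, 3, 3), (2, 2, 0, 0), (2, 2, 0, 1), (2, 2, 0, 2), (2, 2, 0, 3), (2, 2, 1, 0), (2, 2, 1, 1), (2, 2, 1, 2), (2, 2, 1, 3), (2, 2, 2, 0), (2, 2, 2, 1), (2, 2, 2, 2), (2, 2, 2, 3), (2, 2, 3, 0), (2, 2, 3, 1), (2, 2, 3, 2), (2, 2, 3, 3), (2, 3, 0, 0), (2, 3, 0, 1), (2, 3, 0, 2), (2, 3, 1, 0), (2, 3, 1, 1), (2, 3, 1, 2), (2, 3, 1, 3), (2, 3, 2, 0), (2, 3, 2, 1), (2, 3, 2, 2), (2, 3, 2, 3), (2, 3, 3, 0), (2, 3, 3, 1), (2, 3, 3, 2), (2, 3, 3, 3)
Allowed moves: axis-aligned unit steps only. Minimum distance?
14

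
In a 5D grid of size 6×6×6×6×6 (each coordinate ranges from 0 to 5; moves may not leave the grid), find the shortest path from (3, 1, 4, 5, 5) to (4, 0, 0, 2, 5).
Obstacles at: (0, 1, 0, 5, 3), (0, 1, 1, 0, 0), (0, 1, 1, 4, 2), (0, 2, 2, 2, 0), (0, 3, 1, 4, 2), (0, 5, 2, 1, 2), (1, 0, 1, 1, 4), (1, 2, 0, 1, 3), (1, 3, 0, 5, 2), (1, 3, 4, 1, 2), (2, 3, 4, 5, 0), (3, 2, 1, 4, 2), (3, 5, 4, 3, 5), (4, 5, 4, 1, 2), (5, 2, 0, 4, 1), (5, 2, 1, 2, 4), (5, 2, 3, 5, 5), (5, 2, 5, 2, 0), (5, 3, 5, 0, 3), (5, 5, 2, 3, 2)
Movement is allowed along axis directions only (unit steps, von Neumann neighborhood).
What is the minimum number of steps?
9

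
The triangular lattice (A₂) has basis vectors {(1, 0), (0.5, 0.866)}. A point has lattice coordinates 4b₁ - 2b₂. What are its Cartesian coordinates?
(3, -1.732)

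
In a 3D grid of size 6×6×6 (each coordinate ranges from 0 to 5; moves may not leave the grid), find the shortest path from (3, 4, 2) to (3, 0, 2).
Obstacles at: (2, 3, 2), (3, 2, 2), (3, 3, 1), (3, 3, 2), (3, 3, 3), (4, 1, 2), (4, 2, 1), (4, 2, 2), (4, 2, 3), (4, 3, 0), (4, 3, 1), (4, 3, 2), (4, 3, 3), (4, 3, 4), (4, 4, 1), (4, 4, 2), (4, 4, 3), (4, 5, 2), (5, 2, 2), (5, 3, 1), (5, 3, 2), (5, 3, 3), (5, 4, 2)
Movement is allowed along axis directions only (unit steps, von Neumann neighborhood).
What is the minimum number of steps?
8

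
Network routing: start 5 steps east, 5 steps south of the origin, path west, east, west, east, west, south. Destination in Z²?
(4, -6)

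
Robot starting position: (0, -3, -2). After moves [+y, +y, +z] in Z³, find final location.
(0, -1, -1)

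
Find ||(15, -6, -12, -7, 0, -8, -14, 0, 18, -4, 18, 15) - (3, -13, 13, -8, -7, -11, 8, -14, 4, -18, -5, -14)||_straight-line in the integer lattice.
57.6108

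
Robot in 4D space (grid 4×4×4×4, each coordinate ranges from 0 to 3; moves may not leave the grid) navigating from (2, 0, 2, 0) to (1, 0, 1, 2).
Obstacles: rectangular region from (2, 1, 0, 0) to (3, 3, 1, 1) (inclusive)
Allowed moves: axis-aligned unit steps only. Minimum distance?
4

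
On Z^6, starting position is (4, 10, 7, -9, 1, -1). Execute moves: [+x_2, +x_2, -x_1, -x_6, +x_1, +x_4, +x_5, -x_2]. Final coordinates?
(4, 11, 7, -8, 2, -2)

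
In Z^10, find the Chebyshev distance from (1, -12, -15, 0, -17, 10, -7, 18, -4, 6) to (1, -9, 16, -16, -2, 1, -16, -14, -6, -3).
32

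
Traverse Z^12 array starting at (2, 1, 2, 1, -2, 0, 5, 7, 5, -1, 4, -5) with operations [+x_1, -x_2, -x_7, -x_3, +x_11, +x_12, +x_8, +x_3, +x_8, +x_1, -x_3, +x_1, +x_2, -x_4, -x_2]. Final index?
(5, 0, 1, 0, -2, 0, 4, 9, 5, -1, 5, -4)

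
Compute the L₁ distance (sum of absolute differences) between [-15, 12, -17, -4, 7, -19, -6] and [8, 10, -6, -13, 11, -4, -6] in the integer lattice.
64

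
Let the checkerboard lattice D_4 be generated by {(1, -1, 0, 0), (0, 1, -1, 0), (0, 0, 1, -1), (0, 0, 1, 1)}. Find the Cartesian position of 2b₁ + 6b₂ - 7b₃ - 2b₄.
(2, 4, -15, 5)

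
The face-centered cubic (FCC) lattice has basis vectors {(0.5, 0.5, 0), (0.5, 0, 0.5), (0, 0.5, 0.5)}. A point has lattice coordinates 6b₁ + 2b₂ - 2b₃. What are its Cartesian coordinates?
(4, 2, 0)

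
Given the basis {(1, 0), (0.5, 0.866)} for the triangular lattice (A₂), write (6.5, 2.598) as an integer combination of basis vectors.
5b₁ + 3b₂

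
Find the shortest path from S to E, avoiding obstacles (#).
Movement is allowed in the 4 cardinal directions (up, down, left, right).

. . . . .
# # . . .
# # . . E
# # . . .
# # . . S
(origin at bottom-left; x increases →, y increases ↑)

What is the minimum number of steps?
2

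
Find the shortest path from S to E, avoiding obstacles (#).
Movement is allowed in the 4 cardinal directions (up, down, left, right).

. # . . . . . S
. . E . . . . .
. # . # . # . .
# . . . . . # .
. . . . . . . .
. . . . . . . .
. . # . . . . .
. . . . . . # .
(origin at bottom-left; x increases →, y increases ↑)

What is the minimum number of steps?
6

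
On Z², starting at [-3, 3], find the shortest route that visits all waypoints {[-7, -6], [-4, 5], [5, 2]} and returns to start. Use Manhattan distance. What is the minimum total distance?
46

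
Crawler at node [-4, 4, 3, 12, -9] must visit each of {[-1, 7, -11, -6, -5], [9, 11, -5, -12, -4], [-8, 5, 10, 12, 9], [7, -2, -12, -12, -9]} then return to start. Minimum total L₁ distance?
202
(one optimal route: (-4, 4, 3, 12, -9) → (-1, 7, -11, -6, -5) → (7, -2, -12, -12, -9) → (9, 11, -5, -12, -4) → (-8, 5, 10, 12, 9) → (-4, 4, 3, 12, -9))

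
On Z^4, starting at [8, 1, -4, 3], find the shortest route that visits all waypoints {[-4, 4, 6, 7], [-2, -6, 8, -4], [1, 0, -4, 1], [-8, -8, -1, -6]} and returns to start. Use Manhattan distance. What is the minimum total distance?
110
(one optimal route: (8, 1, -4, 3) → (-4, 4, 6, 7) → (-2, -6, 8, -4) → (-8, -8, -1, -6) → (1, 0, -4, 1) → (8, 1, -4, 3))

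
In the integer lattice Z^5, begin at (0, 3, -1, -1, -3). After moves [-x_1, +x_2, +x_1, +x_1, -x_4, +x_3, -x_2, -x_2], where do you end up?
(1, 2, 0, -2, -3)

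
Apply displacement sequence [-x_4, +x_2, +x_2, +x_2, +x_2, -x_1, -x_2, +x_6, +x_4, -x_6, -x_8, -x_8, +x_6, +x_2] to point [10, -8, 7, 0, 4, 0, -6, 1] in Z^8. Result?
(9, -4, 7, 0, 4, 1, -6, -1)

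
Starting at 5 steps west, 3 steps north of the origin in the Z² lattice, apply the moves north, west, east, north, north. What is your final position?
(-5, 6)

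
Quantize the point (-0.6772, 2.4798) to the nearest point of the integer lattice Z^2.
(-1, 2)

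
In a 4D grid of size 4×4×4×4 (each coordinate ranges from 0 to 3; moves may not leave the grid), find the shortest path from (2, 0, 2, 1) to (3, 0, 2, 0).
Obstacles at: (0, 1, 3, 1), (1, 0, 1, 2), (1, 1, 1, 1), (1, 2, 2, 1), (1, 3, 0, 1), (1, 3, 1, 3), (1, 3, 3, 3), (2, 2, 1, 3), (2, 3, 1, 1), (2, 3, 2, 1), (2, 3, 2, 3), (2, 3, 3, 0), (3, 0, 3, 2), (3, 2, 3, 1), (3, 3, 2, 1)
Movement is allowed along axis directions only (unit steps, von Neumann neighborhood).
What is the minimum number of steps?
2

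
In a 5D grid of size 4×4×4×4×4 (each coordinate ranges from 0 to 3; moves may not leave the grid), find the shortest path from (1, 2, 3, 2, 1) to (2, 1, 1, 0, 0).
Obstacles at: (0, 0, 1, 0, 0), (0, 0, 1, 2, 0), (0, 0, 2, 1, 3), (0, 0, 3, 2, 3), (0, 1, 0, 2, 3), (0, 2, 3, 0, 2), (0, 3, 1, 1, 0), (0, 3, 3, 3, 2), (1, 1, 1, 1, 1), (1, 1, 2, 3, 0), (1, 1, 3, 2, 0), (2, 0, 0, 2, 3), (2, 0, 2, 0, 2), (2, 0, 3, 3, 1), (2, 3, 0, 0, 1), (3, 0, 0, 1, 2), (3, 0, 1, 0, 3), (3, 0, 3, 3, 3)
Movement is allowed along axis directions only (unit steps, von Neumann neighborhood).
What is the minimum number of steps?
7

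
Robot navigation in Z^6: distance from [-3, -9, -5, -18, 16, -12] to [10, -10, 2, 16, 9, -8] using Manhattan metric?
66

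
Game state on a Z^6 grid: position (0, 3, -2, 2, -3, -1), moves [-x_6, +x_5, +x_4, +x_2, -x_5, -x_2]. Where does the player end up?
(0, 3, -2, 3, -3, -2)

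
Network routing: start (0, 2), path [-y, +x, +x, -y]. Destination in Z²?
(2, 0)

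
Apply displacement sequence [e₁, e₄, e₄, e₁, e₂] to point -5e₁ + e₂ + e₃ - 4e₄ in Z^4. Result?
(-3, 2, 1, -2)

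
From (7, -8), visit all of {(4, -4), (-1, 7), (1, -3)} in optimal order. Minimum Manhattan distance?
23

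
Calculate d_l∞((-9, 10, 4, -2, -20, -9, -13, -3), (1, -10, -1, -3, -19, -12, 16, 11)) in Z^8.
29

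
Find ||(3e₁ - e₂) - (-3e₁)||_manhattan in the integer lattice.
7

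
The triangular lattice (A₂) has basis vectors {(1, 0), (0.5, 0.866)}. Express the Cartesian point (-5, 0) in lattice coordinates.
-5b₁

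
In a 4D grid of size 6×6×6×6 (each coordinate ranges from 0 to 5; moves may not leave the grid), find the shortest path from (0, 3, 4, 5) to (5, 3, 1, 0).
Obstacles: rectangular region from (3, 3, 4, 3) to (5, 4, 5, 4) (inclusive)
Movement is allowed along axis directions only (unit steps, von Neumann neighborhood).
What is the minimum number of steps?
13
(one shortest path: (0, 3, 4, 5) → (1, 3, 4, 5) → (2, 3, 4, 5) → (3, 3, 4, 5) → (4, 3, 4, 5) → (5, 3, 4, 5) → (5, 3, 3, 5) → (5, 3, 2, 5) → (5, 3, 1, 5) → (5, 3, 1, 4) → (5, 3, 1, 3) → (5, 3, 1, 2) → (5, 3, 1, 1) → (5, 3, 1, 0))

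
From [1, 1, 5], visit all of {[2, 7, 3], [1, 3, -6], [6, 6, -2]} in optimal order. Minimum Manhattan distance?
31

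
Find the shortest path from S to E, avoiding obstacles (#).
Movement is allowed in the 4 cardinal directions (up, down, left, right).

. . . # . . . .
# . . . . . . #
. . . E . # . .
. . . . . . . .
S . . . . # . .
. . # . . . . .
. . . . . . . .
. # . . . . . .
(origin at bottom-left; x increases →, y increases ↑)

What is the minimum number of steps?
5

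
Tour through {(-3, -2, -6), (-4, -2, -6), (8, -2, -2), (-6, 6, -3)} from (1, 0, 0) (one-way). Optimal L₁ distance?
40
(one optimal route: (1, 0, 0) → (8, -2, -2) → (-3, -2, -6) → (-4, -2, -6) → (-6, 6, -3))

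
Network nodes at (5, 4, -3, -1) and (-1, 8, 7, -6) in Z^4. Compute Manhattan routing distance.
25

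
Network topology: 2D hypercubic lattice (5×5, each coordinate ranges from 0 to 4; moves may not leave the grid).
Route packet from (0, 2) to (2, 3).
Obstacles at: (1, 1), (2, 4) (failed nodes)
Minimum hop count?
3
(one shortest path: (0, 2) → (1, 2) → (2, 2) → (2, 3))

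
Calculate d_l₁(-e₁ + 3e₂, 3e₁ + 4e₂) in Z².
5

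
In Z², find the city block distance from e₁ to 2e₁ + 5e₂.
6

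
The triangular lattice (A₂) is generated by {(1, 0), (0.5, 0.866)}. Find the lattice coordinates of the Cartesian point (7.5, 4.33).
5b₁ + 5b₂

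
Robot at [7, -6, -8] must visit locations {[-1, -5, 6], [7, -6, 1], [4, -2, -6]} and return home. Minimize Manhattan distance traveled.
52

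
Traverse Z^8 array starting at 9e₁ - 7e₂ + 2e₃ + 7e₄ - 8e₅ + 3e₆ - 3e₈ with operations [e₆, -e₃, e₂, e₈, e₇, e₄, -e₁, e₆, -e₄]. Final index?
(8, -6, 1, 7, -8, 5, 1, -2)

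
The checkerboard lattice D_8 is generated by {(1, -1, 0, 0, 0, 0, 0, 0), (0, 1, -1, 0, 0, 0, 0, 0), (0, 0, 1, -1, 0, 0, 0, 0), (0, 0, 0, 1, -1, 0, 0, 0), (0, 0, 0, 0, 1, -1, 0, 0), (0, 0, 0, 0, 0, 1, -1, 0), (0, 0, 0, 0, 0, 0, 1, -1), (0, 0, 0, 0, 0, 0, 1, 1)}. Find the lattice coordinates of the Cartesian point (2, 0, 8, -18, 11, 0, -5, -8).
2b₁ + 2b₂ + 10b₃ - 8b₄ + 3b₅ + 3b₆ + 3b₇ - 5b₈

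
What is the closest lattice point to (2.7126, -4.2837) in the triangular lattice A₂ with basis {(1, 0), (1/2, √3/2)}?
(2.5, -4.33)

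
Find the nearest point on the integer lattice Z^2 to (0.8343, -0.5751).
(1, -1)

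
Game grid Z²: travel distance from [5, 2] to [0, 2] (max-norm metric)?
5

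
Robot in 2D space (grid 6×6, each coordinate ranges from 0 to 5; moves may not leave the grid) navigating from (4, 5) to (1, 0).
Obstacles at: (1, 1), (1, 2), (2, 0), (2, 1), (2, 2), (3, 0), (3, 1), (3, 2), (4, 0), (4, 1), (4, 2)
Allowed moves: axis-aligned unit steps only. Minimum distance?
10
(one shortest path: (4, 5) → (3, 5) → (2, 5) → (1, 5) → (0, 5) → (0, 4) → (0, 3) → (0, 2) → (0, 1) → (0, 0) → (1, 0))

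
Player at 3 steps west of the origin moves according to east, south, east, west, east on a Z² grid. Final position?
(-1, -1)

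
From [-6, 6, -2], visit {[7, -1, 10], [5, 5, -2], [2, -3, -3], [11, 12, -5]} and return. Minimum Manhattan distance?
98
(one optimal route: (-6, 6, -2) → (5, 5, -2) → (11, 12, -5) → (7, -1, 10) → (2, -3, -3) → (-6, 6, -2))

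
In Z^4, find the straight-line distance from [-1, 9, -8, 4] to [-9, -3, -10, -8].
18.868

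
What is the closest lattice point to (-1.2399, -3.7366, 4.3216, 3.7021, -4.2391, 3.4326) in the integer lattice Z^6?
(-1, -4, 4, 4, -4, 3)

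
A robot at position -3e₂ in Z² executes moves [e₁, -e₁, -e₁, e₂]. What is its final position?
(-1, -2)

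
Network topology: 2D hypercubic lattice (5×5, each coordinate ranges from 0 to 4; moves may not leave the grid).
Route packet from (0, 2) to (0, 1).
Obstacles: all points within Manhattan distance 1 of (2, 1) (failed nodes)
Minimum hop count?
1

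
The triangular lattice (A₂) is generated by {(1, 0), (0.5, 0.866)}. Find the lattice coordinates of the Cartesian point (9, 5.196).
6b₁ + 6b₂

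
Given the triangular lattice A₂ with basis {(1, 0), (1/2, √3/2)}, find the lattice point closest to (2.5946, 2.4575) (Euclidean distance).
(2.5, 2.598)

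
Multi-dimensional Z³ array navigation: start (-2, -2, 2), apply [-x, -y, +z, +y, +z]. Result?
(-3, -2, 4)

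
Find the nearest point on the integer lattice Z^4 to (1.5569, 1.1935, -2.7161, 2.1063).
(2, 1, -3, 2)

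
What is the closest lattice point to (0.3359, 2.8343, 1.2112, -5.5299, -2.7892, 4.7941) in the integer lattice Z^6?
(0, 3, 1, -6, -3, 5)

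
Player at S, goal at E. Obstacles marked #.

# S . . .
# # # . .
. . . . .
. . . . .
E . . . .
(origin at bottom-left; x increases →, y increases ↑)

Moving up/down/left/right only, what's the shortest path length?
9
(one shortest path: (1, 4) → (2, 4) → (3, 4) → (3, 3) → (3, 2) → (2, 2) → (1, 2) → (0, 2) → (0, 1) → (0, 0))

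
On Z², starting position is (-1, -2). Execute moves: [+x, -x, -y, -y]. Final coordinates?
(-1, -4)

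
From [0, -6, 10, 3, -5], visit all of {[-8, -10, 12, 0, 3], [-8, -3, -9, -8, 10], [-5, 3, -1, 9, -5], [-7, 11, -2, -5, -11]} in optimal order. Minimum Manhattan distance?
145
(one optimal route: (0, -6, 10, 3, -5) → (-8, -10, 12, 0, 3) → (-8, -3, -9, -8, 10) → (-7, 11, -2, -5, -11) → (-5, 3, -1, 9, -5))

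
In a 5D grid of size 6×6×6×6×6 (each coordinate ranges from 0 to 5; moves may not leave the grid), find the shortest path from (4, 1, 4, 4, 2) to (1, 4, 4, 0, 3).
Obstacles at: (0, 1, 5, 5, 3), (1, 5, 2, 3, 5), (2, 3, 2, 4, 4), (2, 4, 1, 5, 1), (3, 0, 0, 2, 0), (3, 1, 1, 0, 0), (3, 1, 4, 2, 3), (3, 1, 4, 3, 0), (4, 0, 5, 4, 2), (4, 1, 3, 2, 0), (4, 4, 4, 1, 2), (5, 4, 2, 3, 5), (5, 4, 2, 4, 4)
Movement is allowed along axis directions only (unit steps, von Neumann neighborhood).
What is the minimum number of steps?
11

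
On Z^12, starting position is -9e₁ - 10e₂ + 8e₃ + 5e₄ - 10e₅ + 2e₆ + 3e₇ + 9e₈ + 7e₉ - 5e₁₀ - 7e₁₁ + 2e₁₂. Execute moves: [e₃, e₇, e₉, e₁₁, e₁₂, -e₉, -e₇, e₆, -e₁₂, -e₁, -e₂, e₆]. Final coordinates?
(-10, -11, 9, 5, -10, 4, 3, 9, 7, -5, -6, 2)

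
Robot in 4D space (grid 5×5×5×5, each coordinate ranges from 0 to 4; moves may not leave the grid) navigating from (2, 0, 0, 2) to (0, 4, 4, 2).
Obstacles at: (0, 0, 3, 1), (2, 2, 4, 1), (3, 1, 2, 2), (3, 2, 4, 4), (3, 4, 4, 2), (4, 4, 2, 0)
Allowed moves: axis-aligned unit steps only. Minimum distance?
10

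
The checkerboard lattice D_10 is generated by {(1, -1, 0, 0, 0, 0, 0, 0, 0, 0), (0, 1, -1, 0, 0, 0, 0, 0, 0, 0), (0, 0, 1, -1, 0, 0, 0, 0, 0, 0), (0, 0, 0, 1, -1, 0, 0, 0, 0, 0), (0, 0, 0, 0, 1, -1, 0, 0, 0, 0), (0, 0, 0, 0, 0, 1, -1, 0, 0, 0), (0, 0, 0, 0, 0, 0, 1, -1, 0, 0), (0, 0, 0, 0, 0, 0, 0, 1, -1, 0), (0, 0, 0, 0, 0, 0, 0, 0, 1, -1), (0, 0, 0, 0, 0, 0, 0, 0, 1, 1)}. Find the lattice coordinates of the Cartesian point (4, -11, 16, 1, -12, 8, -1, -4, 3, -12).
4b₁ - 7b₂ + 9b₃ + 10b₄ - 2b₅ + 6b₆ + 5b₇ + b₈ + 8b₉ - 4b₁₀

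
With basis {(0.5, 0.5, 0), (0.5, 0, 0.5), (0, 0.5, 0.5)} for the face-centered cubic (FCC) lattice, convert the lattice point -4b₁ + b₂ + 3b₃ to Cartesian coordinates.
(-1.5, -0.5, 2)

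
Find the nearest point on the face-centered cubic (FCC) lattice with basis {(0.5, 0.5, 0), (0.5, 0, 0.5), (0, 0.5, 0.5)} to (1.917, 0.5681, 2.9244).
(1.5, 0.5, 3)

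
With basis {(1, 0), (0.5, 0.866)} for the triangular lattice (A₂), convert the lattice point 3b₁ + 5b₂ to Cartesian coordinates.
(5.5, 4.33)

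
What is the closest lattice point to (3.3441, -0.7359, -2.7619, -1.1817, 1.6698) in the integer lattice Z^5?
(3, -1, -3, -1, 2)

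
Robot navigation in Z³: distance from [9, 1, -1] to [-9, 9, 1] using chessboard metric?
18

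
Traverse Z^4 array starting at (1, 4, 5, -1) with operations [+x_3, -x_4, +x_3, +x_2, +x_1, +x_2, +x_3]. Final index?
(2, 6, 8, -2)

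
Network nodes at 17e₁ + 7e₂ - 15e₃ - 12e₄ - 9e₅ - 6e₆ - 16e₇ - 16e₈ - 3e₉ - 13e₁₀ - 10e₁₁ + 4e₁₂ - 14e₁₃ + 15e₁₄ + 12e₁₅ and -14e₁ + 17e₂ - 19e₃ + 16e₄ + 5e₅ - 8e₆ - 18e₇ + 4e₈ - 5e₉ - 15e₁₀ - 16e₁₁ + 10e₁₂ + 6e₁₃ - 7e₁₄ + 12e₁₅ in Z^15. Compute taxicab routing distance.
169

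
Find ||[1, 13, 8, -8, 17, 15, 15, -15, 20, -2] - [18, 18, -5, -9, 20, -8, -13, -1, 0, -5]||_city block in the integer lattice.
127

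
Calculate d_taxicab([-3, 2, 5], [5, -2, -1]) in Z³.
18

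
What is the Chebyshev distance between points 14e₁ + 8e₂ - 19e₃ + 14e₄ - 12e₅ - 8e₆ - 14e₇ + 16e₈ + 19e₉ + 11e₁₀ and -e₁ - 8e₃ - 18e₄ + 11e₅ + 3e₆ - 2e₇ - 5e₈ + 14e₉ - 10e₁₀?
32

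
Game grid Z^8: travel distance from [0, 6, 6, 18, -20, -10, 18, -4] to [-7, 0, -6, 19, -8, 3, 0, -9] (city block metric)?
74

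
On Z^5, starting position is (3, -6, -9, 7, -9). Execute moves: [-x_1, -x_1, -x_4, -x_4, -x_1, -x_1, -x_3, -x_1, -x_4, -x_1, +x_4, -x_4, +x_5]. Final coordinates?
(-3, -6, -10, 4, -8)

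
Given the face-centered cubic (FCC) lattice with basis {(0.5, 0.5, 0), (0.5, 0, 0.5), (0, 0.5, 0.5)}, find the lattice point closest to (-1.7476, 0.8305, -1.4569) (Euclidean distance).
(-1.5, 1, -1.5)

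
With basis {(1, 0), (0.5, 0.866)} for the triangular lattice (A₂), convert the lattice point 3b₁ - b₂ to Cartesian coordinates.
(2.5, -0.866)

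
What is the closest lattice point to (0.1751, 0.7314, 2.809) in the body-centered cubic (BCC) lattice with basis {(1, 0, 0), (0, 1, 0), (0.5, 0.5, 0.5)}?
(0, 1, 3)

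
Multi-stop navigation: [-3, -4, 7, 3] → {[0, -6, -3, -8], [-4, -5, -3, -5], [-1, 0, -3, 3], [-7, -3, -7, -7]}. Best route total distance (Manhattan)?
53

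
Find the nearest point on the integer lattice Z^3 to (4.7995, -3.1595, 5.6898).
(5, -3, 6)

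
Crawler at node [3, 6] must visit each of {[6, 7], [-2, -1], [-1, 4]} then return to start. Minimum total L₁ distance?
32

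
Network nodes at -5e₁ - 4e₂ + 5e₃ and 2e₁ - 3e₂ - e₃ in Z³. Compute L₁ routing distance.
14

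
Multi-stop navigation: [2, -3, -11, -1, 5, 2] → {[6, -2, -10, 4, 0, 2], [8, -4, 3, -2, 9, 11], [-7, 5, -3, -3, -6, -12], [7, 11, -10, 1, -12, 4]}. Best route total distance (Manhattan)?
160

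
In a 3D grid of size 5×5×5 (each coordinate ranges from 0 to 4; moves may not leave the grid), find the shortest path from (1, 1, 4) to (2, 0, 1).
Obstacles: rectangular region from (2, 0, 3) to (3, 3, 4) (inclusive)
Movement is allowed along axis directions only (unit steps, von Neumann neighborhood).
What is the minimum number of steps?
5
(one shortest path: (1, 1, 4) → (1, 0, 4) → (1, 0, 3) → (1, 0, 2) → (2, 0, 2) → (2, 0, 1))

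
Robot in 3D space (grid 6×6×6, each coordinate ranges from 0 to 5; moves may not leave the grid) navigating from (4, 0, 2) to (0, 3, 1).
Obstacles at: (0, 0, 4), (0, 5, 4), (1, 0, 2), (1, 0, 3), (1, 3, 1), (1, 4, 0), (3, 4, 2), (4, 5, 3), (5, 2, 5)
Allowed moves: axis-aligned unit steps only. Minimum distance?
8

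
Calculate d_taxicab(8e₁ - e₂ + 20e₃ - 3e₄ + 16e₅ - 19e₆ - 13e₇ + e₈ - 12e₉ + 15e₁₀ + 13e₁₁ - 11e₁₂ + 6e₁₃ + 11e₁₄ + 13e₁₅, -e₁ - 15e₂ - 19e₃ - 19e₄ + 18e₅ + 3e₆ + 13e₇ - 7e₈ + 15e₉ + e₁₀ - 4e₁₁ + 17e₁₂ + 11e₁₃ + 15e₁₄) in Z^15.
244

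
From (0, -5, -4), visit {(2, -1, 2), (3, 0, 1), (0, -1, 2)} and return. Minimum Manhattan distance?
28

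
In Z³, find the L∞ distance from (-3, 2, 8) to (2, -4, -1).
9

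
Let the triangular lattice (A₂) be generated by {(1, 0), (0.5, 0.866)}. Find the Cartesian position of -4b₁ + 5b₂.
(-1.5, 4.33)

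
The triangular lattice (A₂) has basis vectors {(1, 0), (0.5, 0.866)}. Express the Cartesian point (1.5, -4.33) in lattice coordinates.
4b₁ - 5b₂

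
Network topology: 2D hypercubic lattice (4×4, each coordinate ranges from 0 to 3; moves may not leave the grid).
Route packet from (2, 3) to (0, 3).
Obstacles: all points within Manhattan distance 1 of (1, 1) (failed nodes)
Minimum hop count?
2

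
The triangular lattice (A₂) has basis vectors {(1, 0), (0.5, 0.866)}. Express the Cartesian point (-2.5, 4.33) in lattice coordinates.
-5b₁ + 5b₂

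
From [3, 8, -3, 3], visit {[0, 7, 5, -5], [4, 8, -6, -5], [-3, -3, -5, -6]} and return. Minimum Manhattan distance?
76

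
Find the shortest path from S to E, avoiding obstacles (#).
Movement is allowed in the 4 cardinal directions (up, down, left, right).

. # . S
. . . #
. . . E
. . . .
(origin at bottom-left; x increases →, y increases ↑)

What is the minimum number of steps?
4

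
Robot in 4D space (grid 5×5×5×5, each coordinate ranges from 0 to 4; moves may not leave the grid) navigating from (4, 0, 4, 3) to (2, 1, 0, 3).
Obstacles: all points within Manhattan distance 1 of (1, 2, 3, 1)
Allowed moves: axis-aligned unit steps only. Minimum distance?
7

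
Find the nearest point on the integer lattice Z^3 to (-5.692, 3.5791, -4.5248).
(-6, 4, -5)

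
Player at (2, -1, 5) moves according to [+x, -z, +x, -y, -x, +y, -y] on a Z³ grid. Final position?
(3, -2, 4)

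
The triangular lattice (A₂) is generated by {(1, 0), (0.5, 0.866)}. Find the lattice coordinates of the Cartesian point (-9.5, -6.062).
-6b₁ - 7b₂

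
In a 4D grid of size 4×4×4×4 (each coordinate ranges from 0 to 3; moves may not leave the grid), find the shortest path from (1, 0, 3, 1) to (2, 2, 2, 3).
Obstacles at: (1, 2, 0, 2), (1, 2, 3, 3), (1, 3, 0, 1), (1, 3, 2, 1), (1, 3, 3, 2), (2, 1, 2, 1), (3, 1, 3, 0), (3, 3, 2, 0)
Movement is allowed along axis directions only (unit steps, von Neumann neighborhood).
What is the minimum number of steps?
6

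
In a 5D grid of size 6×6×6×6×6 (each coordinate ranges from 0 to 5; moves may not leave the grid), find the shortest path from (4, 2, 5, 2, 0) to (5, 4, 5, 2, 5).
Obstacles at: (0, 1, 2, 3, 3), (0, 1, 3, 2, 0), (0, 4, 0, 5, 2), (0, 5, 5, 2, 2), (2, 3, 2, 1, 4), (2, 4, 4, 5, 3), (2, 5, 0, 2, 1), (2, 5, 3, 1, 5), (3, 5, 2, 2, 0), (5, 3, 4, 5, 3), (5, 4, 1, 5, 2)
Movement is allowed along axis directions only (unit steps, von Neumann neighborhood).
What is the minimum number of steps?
8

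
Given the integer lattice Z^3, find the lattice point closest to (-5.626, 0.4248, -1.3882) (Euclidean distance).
(-6, 0, -1)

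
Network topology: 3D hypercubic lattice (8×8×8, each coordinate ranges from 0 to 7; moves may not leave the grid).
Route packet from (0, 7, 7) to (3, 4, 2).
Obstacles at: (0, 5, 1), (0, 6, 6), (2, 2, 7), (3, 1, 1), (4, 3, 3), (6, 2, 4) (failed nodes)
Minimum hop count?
11
(one shortest path: (0, 7, 7) → (1, 7, 7) → (2, 7, 7) → (3, 7, 7) → (3, 6, 7) → (3, 5, 7) → (3, 4, 7) → (3, 4, 6) → (3, 4, 5) → (3, 4, 4) → (3, 4, 3) → (3, 4, 2))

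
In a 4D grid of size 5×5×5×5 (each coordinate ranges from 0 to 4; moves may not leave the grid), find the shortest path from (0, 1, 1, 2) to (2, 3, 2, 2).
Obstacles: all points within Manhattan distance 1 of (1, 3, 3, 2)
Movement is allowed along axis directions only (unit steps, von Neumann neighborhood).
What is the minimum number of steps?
5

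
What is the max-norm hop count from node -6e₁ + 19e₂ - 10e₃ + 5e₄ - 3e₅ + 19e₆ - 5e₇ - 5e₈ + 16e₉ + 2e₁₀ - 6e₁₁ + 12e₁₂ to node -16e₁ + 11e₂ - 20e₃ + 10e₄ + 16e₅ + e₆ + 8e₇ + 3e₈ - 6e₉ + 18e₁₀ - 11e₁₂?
23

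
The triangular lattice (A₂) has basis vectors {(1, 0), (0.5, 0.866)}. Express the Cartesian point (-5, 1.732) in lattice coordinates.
-6b₁ + 2b₂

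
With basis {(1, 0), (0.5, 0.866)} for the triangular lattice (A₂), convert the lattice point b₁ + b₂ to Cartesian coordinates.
(1.5, 0.866)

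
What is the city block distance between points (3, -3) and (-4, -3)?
7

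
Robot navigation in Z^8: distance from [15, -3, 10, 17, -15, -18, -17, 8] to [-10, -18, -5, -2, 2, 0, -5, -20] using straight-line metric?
54.5619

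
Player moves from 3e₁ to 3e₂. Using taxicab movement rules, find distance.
6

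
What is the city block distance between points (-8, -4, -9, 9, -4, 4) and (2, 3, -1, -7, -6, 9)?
48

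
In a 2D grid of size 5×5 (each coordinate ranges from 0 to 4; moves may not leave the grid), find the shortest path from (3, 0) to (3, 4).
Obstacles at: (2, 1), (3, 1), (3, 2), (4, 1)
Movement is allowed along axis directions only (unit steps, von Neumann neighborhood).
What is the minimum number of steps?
8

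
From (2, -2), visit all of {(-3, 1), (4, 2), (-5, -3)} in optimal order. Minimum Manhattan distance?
20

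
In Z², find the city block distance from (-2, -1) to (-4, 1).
4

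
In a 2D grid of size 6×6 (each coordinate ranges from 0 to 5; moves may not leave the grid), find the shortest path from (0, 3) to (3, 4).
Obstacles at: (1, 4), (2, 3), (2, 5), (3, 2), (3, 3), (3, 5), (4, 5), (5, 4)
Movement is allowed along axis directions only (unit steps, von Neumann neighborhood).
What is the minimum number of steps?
10
(one shortest path: (0, 3) → (1, 3) → (1, 2) → (2, 2) → (2, 1) → (3, 1) → (4, 1) → (4, 2) → (4, 3) → (4, 4) → (3, 4))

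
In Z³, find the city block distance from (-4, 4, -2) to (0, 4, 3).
9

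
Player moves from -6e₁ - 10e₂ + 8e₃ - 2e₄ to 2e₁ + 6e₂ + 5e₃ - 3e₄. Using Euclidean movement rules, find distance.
18.1659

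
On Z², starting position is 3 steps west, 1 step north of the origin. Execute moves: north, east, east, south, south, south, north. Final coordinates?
(-1, 0)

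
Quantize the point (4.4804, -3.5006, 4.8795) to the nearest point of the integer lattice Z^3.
(4, -4, 5)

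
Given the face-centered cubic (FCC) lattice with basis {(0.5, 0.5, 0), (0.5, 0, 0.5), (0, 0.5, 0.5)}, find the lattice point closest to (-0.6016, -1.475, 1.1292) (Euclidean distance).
(-0.5, -1.5, 1)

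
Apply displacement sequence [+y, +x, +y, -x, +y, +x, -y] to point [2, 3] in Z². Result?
(3, 5)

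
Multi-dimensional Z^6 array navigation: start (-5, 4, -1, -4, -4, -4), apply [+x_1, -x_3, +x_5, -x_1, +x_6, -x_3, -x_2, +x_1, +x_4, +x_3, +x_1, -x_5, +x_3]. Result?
(-3, 3, -1, -3, -4, -3)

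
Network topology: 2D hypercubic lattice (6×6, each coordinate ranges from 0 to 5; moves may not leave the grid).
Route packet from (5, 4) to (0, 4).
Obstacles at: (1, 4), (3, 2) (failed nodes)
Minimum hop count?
7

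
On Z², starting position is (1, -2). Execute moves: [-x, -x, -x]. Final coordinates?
(-2, -2)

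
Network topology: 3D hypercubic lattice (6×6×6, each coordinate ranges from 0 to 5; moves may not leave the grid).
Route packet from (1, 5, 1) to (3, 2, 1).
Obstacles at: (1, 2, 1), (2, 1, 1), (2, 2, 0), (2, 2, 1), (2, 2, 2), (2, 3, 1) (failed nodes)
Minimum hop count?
5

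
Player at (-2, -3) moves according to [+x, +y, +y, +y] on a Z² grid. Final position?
(-1, 0)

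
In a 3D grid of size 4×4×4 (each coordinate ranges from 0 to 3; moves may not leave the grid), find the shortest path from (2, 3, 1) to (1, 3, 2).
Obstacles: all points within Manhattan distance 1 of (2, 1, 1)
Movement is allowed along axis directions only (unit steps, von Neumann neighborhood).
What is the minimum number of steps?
2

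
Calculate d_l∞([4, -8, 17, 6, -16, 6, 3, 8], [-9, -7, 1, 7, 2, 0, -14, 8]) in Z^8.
18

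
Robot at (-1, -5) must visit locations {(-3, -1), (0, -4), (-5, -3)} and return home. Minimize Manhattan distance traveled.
18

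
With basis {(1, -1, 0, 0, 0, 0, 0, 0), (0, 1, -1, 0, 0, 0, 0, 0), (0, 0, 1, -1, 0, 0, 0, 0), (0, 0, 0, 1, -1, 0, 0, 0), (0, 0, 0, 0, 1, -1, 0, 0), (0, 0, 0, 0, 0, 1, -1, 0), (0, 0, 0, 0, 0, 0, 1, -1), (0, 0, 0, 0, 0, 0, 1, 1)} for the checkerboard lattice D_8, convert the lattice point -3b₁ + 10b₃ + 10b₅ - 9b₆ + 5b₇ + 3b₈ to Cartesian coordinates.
(-3, 3, 10, -10, 10, -19, 17, -2)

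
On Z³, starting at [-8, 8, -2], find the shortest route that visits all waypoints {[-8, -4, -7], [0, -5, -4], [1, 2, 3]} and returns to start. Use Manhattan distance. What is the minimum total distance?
64
(one optimal route: (-8, 8, -2) → (-8, -4, -7) → (0, -5, -4) → (1, 2, 3) → (-8, 8, -2))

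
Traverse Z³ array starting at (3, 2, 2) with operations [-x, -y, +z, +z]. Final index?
(2, 1, 4)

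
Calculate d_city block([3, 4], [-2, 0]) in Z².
9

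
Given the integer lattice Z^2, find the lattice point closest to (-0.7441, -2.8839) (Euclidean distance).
(-1, -3)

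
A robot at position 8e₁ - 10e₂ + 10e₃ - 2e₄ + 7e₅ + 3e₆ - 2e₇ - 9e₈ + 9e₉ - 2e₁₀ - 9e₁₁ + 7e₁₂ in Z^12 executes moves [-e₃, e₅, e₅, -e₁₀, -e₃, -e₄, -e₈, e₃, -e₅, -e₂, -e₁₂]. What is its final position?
(8, -11, 9, -3, 8, 3, -2, -10, 9, -3, -9, 6)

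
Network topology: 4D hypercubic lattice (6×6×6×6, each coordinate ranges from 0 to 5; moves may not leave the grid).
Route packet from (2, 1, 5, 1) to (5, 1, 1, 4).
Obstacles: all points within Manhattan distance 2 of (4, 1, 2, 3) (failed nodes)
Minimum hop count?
12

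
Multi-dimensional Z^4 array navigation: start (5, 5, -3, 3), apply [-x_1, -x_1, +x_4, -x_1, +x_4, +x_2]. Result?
(2, 6, -3, 5)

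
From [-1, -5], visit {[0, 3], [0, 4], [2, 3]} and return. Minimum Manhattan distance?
24
(one optimal route: (-1, -5) → (0, 3) → (0, 4) → (2, 3) → (-1, -5))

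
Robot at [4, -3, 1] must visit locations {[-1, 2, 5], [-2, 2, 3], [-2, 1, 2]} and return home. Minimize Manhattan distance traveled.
30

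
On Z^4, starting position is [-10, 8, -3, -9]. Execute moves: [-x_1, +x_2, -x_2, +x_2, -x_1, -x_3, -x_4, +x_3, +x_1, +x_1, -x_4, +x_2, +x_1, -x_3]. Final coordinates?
(-9, 10, -4, -11)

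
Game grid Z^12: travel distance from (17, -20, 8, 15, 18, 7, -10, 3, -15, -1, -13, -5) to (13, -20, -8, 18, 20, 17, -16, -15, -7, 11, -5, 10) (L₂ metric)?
35.242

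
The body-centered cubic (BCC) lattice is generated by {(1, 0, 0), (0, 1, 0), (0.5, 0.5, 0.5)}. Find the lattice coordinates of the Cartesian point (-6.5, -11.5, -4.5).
-2b₁ - 7b₂ - 9b₃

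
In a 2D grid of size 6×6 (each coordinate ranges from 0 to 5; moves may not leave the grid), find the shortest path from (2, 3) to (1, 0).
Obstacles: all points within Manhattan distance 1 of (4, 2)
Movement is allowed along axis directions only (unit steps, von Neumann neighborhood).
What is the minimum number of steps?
4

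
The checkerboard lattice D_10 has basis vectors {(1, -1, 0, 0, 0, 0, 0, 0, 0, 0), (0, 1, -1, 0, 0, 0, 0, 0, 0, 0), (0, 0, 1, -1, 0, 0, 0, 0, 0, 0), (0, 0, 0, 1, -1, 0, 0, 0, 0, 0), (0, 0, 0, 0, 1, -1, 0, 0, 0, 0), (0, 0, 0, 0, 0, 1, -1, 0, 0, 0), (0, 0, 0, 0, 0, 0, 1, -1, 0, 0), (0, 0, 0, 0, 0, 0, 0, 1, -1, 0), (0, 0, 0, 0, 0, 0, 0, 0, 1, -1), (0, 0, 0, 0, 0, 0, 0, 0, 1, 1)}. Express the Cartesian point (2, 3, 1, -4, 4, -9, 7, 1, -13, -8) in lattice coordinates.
2b₁ + 5b₂ + 6b₃ + 2b₄ + 6b₅ - 3b₆ + 4b₇ + 5b₈ - 8b₁₀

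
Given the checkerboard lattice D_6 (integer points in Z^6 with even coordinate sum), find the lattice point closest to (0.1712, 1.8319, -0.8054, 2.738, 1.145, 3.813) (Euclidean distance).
(0, 2, -1, 2, 1, 4)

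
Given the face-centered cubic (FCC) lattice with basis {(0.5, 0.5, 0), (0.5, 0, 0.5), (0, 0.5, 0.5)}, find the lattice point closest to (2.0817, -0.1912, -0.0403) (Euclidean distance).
(2, 0, 0)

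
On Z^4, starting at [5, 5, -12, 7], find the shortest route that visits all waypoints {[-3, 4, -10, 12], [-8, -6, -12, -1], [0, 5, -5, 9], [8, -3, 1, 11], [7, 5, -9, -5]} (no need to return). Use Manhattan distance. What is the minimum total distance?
116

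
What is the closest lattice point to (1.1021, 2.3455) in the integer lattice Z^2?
(1, 2)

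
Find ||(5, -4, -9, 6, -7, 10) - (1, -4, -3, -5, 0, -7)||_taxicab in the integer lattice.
45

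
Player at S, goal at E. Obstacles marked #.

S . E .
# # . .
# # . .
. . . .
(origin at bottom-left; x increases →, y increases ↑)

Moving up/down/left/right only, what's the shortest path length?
2
(one shortest path: (0, 3) → (1, 3) → (2, 3))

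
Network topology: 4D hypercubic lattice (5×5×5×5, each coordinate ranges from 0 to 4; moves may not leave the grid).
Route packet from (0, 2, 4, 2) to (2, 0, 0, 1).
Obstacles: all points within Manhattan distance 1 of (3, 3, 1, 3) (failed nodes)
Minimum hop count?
9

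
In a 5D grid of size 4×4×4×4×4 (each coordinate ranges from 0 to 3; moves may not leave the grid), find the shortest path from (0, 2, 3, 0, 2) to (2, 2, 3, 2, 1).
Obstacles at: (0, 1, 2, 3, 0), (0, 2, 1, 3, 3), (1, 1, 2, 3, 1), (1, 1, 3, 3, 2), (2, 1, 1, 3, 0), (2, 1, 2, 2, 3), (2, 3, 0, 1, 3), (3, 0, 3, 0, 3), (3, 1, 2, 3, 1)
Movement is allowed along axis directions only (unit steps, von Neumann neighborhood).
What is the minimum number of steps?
5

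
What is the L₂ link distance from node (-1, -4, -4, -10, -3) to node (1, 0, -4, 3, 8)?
17.6068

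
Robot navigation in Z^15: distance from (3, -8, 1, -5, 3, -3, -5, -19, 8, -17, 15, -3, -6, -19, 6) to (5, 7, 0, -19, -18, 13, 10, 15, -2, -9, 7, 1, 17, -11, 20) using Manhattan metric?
193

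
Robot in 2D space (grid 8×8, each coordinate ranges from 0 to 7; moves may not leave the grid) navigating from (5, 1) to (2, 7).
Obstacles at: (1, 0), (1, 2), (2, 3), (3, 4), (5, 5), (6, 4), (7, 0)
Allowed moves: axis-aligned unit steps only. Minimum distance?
9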